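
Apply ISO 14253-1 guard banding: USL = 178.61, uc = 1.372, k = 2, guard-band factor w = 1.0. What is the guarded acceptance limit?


U = k * uc = 2 * 1.372 = 2.744
guard band g = w * U = 1.0 * 2.744 = 2.744
AL = USL - g = 178.61 - 2.744
AL = 175.8660

175.8660


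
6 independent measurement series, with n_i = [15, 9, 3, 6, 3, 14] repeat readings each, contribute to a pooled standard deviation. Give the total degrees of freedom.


nu = sum_i (n_i - 1)
nu = ((15 - 1) + (9 - 1) + (3 - 1) + (6 - 1) + (3 - 1) + (14 - 1))
nu = 14 + 8 + 2 + 5 + 2 + 13
nu = 44

44


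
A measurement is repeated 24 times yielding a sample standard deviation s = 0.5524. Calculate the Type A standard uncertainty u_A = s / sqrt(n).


u_A = s / sqrt(n)
u_A = 0.5524 / sqrt(24)
u_A = 0.5524 / 4.8989795
u_A = 0.1128

0.1128


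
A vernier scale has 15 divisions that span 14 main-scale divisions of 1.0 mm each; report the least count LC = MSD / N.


LC = MSD / n_div
= 1.0 / 15
= 0.0667

0.0667


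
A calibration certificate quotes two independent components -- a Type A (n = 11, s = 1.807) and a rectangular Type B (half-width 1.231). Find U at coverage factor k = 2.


u_A = s / sqrt(n) = 1.807 / sqrt(11) = 0.544831
u_B = half_width / sqrt(3) = 1.231 / sqrt(3) = 0.71071818
uc = sqrt(u_A^2 + u_B^2) = sqrt(0.544831^2 + 0.71071818^2) = 0.89552284
U = k * uc = 2 * 0.89552284
U = 1.7910

1.7910


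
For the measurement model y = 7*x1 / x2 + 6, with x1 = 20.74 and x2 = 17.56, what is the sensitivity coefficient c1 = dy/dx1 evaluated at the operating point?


y = 7*x1 / x2 + 6
dy/dx1 = 7/x2
Evaluate at x2 = 17.56: c1 = 7 / 17.56
c1 = 0.3986

0.3986


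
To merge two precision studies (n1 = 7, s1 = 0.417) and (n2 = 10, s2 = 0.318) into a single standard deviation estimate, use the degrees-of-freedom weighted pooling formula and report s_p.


s_p = sqrt(((n1-1)*s1^2 + (n2-1)*s2^2) / (n1+n2-2))
numerator = (7-1)*0.417^2 + (10-1)*0.318^2 = 1.043334 + 0.910116 = 1.95345
denominator = 7 + 10 - 2 = 15
s_p^2 = 1.95345 / 15 = 0.13023
s_p = sqrt(0.13023) = 0.3609

0.3609


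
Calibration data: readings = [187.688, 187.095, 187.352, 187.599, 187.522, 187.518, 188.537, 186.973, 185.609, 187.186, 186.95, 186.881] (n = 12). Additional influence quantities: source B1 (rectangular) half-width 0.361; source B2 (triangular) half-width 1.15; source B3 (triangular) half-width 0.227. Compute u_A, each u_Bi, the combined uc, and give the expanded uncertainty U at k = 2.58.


mean = (187.688 + 187.095 + 187.352 + 187.599 + 187.522 + 187.518 + 188.537 + 186.973 + 185.609 + 187.186 + 186.95 + 186.881) / 12 = 187.2425
s = sqrt(sum((x - mean)^2)/(n-1)) = 0.68420113
u_A = s / sqrt(n) = 0.68420113 / sqrt(12) = 0.19751185
u_B1 = 0.361 / sqrt(3) = 0.20842345
u_B2 = 1.15 / sqrt(6) = 0.46948553
u_B3 = 0.227 / sqrt(6) = 0.092672362
uc = sqrt(0.19751185^2 + 0.20842345^2 + 0.46948553^2 + 0.092672362^2) = 0.55808252
U = k * uc = 2.58 * 0.55808252
U = 1.4399

1.4399


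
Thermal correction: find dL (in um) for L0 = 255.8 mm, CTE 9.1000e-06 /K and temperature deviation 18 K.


dL = L * alpha * dT
= 255.8 * 9.1000e-06 * 18
= 0.0419000 mm
dL_um = 0.0419000 * 1000 = 41.9000 um

41.9000


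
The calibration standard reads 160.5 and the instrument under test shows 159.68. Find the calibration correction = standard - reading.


Correction = standard - reading
= 160.5 - 159.68
= 0.8200

0.8200


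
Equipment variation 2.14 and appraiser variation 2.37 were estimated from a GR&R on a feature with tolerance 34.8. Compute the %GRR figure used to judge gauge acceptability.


GRR = sqrt(EV^2 + AV^2) = sqrt(2.14^2 + 2.37^2) = 3.1931959
%GRR = GRR / tol * 100 = 3.1931959 / 34.8 * 100
%GRR = 9.1759

9.1759


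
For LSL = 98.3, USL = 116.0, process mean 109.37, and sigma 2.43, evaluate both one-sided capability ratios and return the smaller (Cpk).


Cpu = (USL - mean) / (3*sigma) = (116.0 - 109.37) / (3*2.43) = 0.9095
Cpl = (mean - LSL) / (3*sigma) = (109.37 - 98.3) / (3*2.43) = 1.5185
Cpk = min(Cpu, Cpl) = 0.9095

0.9095


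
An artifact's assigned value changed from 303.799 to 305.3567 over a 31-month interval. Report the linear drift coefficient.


rate = (v2 - v1) / months
= (305.3567 - 303.799) / 31
= 1.5577 / 31
= 0.0502

0.0502


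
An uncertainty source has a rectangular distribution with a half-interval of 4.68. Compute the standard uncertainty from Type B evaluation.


u_B = half_width / sqrt(3)
u_B = 4.68 / 1.7320508
u_B = 2.7020

2.7020


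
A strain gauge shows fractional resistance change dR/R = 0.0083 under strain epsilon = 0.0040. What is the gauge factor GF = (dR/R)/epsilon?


GF = (dR/R) / epsilon
= 0.0083 / 0.0040
= 2.0750

2.0750


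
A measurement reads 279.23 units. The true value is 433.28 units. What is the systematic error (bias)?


Systematic error = measured - true
= 279.23 - 433.28
= -154.0500

-154.0500


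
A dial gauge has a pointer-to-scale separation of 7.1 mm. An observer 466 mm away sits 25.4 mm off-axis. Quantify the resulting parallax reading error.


error = h * offset / d
= 7.1 * 25.4 / 466
= 0.3870

0.3870


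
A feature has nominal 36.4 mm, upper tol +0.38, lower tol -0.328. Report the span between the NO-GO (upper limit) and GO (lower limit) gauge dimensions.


GO = nominal - lower_tol (smallest hole = maximum material condition)
GO = 36.4 - 0.328 = 36.072
NO-GO = nominal + upper_tol (largest hole = least material condition)
NO-GO = 36.4 + 0.38 = 36.78
spread = NO-GO - GO = 36.78 - 36.072 = 0.7080

0.7080


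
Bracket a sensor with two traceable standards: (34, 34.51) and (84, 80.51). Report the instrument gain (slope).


slope = (y2 - y1) / (x2 - x1)
= (80.51 - 34.51) / (84 - 34)
= 46.0000 / 50
= 0.9200

0.9200


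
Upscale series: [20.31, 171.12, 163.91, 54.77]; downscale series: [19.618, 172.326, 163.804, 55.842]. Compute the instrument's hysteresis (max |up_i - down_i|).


|20.31 - 19.618| = 0.6920
|171.12 - 172.326| = 1.2060
|163.91 - 163.804| = 0.1060
|54.77 - 55.842| = 1.0720
hysteresis = max(diffs) = 1.2060

1.2060


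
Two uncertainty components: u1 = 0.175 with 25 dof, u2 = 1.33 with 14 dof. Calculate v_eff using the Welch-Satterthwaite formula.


uc = sqrt(u1^2 + u2^2) = sqrt(0.175^2 + 1.33^2) = 1.3414638
v_eff = uc^4 / (u1^4/v1 + u2^4/v2)
= 1.3414638^4 / (0.175^4/25 + 1.33^4/14)
= 3.2382907 / 0.22353803
v_eff = 14.4865

14.4865


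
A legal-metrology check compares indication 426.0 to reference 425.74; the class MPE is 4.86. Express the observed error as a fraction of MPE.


e = indication - reference = 426.0 - 425.74 = 0.2600
|e| = 0.2600
ratio = |e| / MPE = 0.2600 / 4.86
ratio = 0.0535

0.0535


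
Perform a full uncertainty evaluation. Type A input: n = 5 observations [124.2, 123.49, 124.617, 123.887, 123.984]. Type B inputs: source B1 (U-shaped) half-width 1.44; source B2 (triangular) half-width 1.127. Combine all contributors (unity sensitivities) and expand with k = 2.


mean = (124.2 + 123.49 + 124.617 + 123.887 + 123.984) / 5 = 124.0356
s = sqrt(sum((x - mean)^2)/(n-1)) = 0.41457122
u_A = s / sqrt(n) = 0.41457122 / sqrt(5) = 0.18540189
u_B1 = 1.44 / sqrt(2) = 1.0182338
u_B2 = 1.127 / sqrt(6) = 0.46009582
uc = sqrt(0.18540189^2 + 1.0182338^2 + 0.46009582^2) = 1.132635
U = k * uc = 2 * 1.132635
U = 2.2653

2.2653


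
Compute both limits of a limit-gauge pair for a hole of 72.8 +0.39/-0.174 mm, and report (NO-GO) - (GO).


GO = nominal - lower_tol (smallest hole = maximum material condition)
GO = 72.8 - 0.174 = 72.626
NO-GO = nominal + upper_tol (largest hole = least material condition)
NO-GO = 72.8 + 0.39 = 73.19
spread = NO-GO - GO = 73.19 - 72.626 = 0.5640

0.5640


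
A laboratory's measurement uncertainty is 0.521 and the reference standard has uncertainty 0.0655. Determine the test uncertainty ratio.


TUR = u_lab / u_ref
= 0.521 / 0.0655
= 7.9542

7.9542


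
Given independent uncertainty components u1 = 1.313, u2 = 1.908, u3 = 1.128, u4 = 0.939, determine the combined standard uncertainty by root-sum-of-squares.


uc = sqrt(1.313^2 + 1.908^2 + 1.128^2 + 0.939^2)
uc = sqrt(7.518538)
uc = 2.7420

2.7420


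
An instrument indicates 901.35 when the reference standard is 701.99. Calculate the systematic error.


Systematic error = measured - true
= 901.35 - 701.99
= 199.3600

199.3600


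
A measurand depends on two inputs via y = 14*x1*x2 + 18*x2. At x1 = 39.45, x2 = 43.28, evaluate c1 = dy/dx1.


y = 14*x1*x2 + 18*x2
dy/dx1 = 14*x2
Evaluate at x2 = 43.28: c1 = 14 * 43.28
c1 = 605.9200

605.9200


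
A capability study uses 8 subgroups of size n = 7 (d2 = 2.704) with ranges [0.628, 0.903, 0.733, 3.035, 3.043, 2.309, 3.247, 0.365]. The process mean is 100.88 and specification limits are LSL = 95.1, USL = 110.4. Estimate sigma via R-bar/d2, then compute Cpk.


R_bar = (0.628 + 0.903 + 0.733 + 3.035 + 3.043 + 2.309 + 3.247 + 0.365) / 8 = 1.782875
sigma = R_bar / d2 = 1.782875 / 2.704 = 0.65934726
Cp = (USL - LSL)/(6*sigma) = (110.4 - 95.1)/(6*0.65934726) = 3.8675
Cpu = (110.4 - 100.88)/(3*0.65934726) = 4.8128
Cpl = (100.88 - 95.1)/(3*0.65934726) = 2.9221
Cpk = min(Cpu, Cpl) = 2.9221

2.9221


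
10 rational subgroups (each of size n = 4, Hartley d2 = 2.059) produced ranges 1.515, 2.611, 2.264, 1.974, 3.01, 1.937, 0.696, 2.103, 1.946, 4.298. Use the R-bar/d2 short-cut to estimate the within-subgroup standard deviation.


R_bar = (1.515 + 2.611 + 2.264 + 1.974 + 3.01 + 1.937 + 0.696 + 2.103 + 1.946 + 4.298) / 10
R_bar = 22.354 / 10 = 2.2354
sigma_hat = R_bar / d2 = 2.2354 / 2.059 = 1.0857

1.0857


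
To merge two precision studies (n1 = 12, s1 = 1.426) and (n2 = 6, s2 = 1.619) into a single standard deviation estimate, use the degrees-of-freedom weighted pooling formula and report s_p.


s_p = sqrt(((n1-1)*s1^2 + (n2-1)*s2^2) / (n1+n2-2))
numerator = (12-1)*1.426^2 + (6-1)*1.619^2 = 22.368236 + 13.105805 = 35.474041
denominator = 12 + 6 - 2 = 16
s_p^2 = 35.474041 / 16 = 2.2171276
s_p = sqrt(2.2171276) = 1.4890

1.4890


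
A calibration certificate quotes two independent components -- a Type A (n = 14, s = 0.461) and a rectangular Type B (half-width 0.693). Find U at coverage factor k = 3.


u_A = s / sqrt(n) = 0.461 / sqrt(14) = 0.12320743
u_B = half_width / sqrt(3) = 0.693 / sqrt(3) = 0.40010374
uc = sqrt(u_A^2 + u_B^2) = sqrt(0.12320743^2 + 0.40010374^2) = 0.41864433
U = k * uc = 3 * 0.41864433
U = 1.2559

1.2559


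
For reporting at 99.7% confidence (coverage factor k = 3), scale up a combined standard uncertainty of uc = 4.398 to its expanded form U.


U = k * uc
U = 3 * 4.398
U = 13.1940

13.1940


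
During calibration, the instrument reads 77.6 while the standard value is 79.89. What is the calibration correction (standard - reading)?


Correction = standard - reading
= 79.89 - 77.6
= 2.2900

2.2900


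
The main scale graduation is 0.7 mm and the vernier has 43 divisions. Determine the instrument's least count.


LC = MSD / n_div
= 0.7 / 43
= 0.0163

0.0163


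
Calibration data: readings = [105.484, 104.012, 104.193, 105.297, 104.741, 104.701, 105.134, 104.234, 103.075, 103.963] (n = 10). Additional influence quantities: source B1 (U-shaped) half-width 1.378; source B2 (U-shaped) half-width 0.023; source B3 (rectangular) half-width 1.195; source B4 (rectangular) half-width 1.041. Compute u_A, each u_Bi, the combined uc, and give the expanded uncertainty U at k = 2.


mean = (105.484 + 104.012 + 104.193 + 105.297 + 104.741 + 104.701 + 105.134 + 104.234 + 103.075 + 103.963) / 10 = 104.4834
s = sqrt(sum((x - mean)^2)/(n-1)) = 0.73206636
u_A = s / sqrt(n) = 0.73206636 / sqrt(10) = 0.23149971
u_B1 = 1.378 / sqrt(2) = 0.97439314
u_B2 = 0.023 / sqrt(2) = 0.016263456
u_B3 = 1.195 / sqrt(3) = 0.68993357
u_B4 = 1.041 / sqrt(3) = 0.60102163
uc = sqrt(0.23149971^2 + 0.97439314^2 + 0.016263456^2 + 0.68993357^2 + 0.60102163^2) = 1.3566628
U = k * uc = 2 * 1.3566628
U = 2.7133

2.7133


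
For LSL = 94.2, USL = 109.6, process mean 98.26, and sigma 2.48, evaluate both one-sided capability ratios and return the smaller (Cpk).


Cpu = (USL - mean) / (3*sigma) = (109.6 - 98.26) / (3*2.48) = 1.5242
Cpl = (mean - LSL) / (3*sigma) = (98.26 - 94.2) / (3*2.48) = 0.5457
Cpk = min(Cpu, Cpl) = 0.5457

0.5457


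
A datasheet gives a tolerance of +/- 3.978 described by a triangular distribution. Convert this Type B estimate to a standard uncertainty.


u_B = half_width / sqrt(6)
u_B = 3.978 / 2.4494897
u_B = 1.6240

1.6240


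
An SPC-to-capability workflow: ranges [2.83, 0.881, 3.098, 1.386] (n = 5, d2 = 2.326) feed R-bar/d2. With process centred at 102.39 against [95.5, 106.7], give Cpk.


R_bar = (2.83 + 0.881 + 3.098 + 1.386) / 4 = 2.04875
sigma = R_bar / d2 = 2.04875 / 2.326 = 0.88080396
Cp = (USL - LSL)/(6*sigma) = (106.7 - 95.5)/(6*0.88080396) = 2.1193
Cpu = (106.7 - 102.39)/(3*0.88080396) = 1.6311
Cpl = (102.39 - 95.5)/(3*0.88080396) = 2.6075
Cpk = min(Cpu, Cpl) = 1.6311

1.6311


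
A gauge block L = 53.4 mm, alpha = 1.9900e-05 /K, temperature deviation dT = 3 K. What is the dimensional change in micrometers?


dL = L * alpha * dT
= 53.4 * 1.9900e-05 * 3
= 0.0031880 mm
dL_um = 0.0031880 * 1000 = 3.1880 um

3.1880


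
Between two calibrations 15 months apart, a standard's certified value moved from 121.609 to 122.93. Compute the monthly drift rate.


rate = (v2 - v1) / months
= (122.93 - 121.609) / 15
= 1.3210 / 15
= 0.0881

0.0881


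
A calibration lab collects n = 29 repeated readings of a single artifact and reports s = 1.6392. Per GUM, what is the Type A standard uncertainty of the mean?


u_A = s / sqrt(n)
u_A = 1.6392 / sqrt(29)
u_A = 1.6392 / 5.3851648
u_A = 0.3044

0.3044


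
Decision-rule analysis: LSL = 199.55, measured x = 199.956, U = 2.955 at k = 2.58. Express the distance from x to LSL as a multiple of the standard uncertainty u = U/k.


u = U / k = 2.955 / 2.58 = 1.1453488
margin = |LSL - x| = |199.55 - 199.956| = 0.406
z = margin / u = 0.406 / 1.1453488
z = 0.3545

0.3545


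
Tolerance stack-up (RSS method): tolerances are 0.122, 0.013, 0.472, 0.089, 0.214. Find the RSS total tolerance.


RSS = sqrt(0.122^2 + 0.013^2 + 0.472^2 + 0.089^2 + 0.214^2)
= sqrt(0.291554)
= 0.5400

0.5400


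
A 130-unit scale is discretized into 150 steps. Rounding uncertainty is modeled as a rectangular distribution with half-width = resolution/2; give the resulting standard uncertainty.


resolution = range / divisions
resolution = 130 / 150 = 0.86666667
u_res = resolution / (2*sqrt(3))
u_res = 0.86666667 / 3.4641016
u_res = 0.2502

0.2502


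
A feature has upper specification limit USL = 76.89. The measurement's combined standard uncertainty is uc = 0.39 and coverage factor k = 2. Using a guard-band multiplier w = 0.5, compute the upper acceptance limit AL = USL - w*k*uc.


U = k * uc = 2 * 0.39 = 0.78
guard band g = w * U = 0.5 * 0.78 = 0.39
AL = USL - g = 76.89 - 0.39
AL = 76.5000

76.5000


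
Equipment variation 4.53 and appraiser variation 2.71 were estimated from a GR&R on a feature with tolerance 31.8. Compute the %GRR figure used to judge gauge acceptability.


GRR = sqrt(EV^2 + AV^2) = sqrt(4.53^2 + 2.71^2) = 5.2787309
%GRR = GRR / tol * 100 = 5.2787309 / 31.8 * 100
%GRR = 16.5998

16.5998


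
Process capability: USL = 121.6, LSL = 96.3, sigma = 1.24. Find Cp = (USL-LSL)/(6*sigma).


Cp = (USL - LSL) / (6 * sigma)
= (121.6 - 96.3) / (6 * 1.24)
= 25.3000 / 7.4400
= 3.4005

3.4005


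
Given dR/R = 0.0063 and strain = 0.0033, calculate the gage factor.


GF = (dR/R) / epsilon
= 0.0063 / 0.0033
= 1.9091

1.9091


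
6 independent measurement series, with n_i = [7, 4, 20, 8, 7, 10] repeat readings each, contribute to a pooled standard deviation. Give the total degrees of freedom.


nu = sum_i (n_i - 1)
nu = ((7 - 1) + (4 - 1) + (20 - 1) + (8 - 1) + (7 - 1) + (10 - 1))
nu = 6 + 3 + 19 + 7 + 6 + 9
nu = 50

50


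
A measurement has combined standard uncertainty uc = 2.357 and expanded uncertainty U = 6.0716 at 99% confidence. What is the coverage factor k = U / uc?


k = U / uc
k = 6.0716 / 2.357
k = 2.576

2.576


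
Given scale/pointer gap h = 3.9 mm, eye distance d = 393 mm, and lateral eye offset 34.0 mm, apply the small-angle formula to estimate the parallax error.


error = h * offset / d
= 3.9 * 34.0 / 393
= 0.3374

0.3374


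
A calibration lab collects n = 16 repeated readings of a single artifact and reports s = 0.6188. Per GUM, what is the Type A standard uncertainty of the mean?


u_A = s / sqrt(n)
u_A = 0.6188 / sqrt(16)
u_A = 0.6188 / 4
u_A = 0.1547

0.1547


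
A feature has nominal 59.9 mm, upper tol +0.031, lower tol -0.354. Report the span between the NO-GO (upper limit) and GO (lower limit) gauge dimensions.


GO = nominal - lower_tol (smallest hole = maximum material condition)
GO = 59.9 - 0.354 = 59.546
NO-GO = nominal + upper_tol (largest hole = least material condition)
NO-GO = 59.9 + 0.031 = 59.931
spread = NO-GO - GO = 59.931 - 59.546 = 0.3850

0.3850


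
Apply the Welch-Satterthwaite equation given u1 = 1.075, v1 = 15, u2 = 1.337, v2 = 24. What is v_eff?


uc = sqrt(u1^2 + u2^2) = sqrt(1.075^2 + 1.337^2) = 1.715574
v_eff = uc^4 / (u1^4/v1 + u2^4/v2)
= 1.715574^4 / (1.075^4/15 + 1.337^4/24)
= 8.6623918 / 0.22217306
v_eff = 38.9894

38.9894


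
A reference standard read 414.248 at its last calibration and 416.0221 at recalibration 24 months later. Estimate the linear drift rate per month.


rate = (v2 - v1) / months
= (416.0221 - 414.248) / 24
= 1.7741 / 24
= 0.0739

0.0739


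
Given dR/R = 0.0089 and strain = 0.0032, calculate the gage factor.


GF = (dR/R) / epsilon
= 0.0089 / 0.0032
= 2.7812

2.7812


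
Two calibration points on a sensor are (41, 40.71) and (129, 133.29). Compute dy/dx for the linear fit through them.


slope = (y2 - y1) / (x2 - x1)
= (133.29 - 40.71) / (129 - 41)
= 92.5800 / 88
= 1.0520

1.0520


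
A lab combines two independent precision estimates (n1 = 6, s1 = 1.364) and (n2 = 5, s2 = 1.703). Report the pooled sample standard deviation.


s_p = sqrt(((n1-1)*s1^2 + (n2-1)*s2^2) / (n1+n2-2))
numerator = (6-1)*1.364^2 + (5-1)*1.703^2 = 9.30248 + 11.600836 = 20.903316
denominator = 6 + 5 - 2 = 9
s_p^2 = 20.903316 / 9 = 2.3225907
s_p = sqrt(2.3225907) = 1.5240

1.5240


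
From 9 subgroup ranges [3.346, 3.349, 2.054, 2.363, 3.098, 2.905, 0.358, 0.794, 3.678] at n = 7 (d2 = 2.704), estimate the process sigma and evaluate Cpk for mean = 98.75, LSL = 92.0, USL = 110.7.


R_bar = (3.346 + 3.349 + 2.054 + 2.363 + 3.098 + 2.905 + 0.358 + 0.794 + 3.678) / 9 = 2.4383333
sigma = R_bar / d2 = 2.4383333 / 2.704 = 0.90175048
Cp = (USL - LSL)/(6*sigma) = (110.7 - 92.0)/(6*0.90175048) = 3.4562
Cpu = (110.7 - 98.75)/(3*0.90175048) = 4.4173
Cpl = (98.75 - 92.0)/(3*0.90175048) = 2.4951
Cpk = min(Cpu, Cpl) = 2.4951

2.4951


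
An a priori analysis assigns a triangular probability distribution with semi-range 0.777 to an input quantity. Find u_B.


u_B = half_width / sqrt(6)
u_B = 0.777 / 2.4494897
u_B = 0.3172

0.3172


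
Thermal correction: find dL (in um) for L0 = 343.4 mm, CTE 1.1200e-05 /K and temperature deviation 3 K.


dL = L * alpha * dT
= 343.4 * 1.1200e-05 * 3
= 0.0115382 mm
dL_um = 0.0115382 * 1000 = 11.5382 um

11.5382


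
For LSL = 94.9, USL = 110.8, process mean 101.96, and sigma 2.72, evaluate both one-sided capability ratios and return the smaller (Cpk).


Cpu = (USL - mean) / (3*sigma) = (110.8 - 101.96) / (3*2.72) = 1.0833
Cpl = (mean - LSL) / (3*sigma) = (101.96 - 94.9) / (3*2.72) = 0.8652
Cpk = min(Cpu, Cpl) = 0.8652

0.8652


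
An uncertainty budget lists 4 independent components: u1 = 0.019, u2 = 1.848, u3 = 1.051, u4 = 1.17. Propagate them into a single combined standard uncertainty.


uc = sqrt(0.019^2 + 1.848^2 + 1.051^2 + 1.17^2)
uc = sqrt(5.888966)
uc = 2.4267

2.4267


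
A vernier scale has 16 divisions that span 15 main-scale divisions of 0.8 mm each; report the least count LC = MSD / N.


LC = MSD / n_div
= 0.8 / 16
= 0.0500

0.0500


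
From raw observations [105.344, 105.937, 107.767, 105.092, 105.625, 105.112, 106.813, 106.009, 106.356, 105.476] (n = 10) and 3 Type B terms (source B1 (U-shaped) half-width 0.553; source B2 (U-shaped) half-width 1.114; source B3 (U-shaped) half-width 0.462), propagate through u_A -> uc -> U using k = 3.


mean = (105.344 + 105.937 + 107.767 + 105.092 + 105.625 + 105.112 + 106.813 + 106.009 + 106.356 + 105.476) / 10 = 105.9531
s = sqrt(sum((x - mean)^2)/(n-1)) = 0.84001276
u_A = s / sqrt(n) = 0.84001276 / sqrt(10) = 0.26563536
u_B1 = 0.553 / sqrt(2) = 0.39103005
u_B2 = 1.114 / sqrt(2) = 0.78771695
u_B3 = 0.462 / sqrt(2) = 0.32668333
uc = sqrt(0.26563536^2 + 0.39103005^2 + 0.78771695^2 + 0.32668333^2) = 0.97503161
U = k * uc = 3 * 0.97503161
U = 2.9251

2.9251


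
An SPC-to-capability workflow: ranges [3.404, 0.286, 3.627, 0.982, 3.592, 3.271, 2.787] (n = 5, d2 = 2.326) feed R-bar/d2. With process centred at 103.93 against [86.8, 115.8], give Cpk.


R_bar = (3.404 + 0.286 + 3.627 + 0.982 + 3.592 + 3.271 + 2.787) / 7 = 2.5641429
sigma = R_bar / d2 = 2.5641429 / 2.326 = 1.102383
Cp = (USL - LSL)/(6*sigma) = (115.8 - 86.8)/(6*1.102383) = 4.3844
Cpu = (115.8 - 103.93)/(3*1.102383) = 3.5892
Cpl = (103.93 - 86.8)/(3*1.102383) = 5.1797
Cpk = min(Cpu, Cpl) = 3.5892

3.5892


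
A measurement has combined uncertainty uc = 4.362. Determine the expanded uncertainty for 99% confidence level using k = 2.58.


U = k * uc
U = 2.58 * 4.362
U = 11.2540

11.2540


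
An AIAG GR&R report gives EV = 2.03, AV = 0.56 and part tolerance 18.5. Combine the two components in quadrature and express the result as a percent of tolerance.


GRR = sqrt(EV^2 + AV^2) = sqrt(2.03^2 + 0.56^2) = 2.1058253
%GRR = GRR / tol * 100 = 2.1058253 / 18.5 * 100
%GRR = 11.3828

11.3828


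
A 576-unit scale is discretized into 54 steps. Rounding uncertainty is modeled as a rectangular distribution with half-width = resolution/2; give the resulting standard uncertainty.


resolution = range / divisions
resolution = 576 / 54 = 10.666667
u_res = resolution / (2*sqrt(3))
u_res = 10.666667 / 3.4641016
u_res = 3.0792

3.0792


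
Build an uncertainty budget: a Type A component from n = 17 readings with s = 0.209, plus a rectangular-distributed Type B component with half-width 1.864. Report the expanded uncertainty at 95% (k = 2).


u_A = s / sqrt(n) = 0.209 / sqrt(17) = 0.050689946
u_B = half_width / sqrt(3) = 1.864 / sqrt(3) = 1.0761809
uc = sqrt(u_A^2 + u_B^2) = sqrt(0.050689946^2 + 1.0761809^2) = 1.077374
U = k * uc = 2 * 1.077374
U = 2.1547

2.1547


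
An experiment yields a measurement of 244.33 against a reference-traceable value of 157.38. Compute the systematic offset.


Systematic error = measured - true
= 244.33 - 157.38
= 86.9500

86.9500


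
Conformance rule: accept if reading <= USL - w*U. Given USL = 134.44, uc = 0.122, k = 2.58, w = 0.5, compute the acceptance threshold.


U = k * uc = 2.58 * 0.122 = 0.31476
guard band g = w * U = 0.5 * 0.31476 = 0.15738
AL = USL - g = 134.44 - 0.15738
AL = 134.2826

134.2826


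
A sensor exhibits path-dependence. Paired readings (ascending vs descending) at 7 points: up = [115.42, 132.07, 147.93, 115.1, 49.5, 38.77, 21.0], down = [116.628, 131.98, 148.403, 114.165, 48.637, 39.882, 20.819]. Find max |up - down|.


|115.42 - 116.628| = 1.2080
|132.07 - 131.98| = 0.0900
|147.93 - 148.403| = 0.4730
|115.1 - 114.165| = 0.9350
|49.5 - 48.637| = 0.8630
|38.77 - 39.882| = 1.1120
|21.0 - 20.819| = 0.1810
hysteresis = max(diffs) = 1.2080

1.2080


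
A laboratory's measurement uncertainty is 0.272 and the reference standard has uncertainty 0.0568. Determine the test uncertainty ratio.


TUR = u_lab / u_ref
= 0.272 / 0.0568
= 4.7887

4.7887


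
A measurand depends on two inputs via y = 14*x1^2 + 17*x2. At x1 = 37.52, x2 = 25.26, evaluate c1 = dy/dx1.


y = 14*x1^2 + 17*x2
dy/dx1 = 2*14*x1
Evaluate at x1 = 37.52: c1 = 28 * 37.52
c1 = 1050.5600

1050.5600


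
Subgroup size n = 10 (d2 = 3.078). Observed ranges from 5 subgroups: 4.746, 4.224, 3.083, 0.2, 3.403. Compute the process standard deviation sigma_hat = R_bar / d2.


R_bar = (4.746 + 4.224 + 3.083 + 0.2 + 3.403) / 5
R_bar = 15.656 / 5 = 3.1312
sigma_hat = R_bar / d2 = 3.1312 / 3.078 = 1.0173

1.0173


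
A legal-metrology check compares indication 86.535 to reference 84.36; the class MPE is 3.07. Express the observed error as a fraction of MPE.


e = indication - reference = 86.535 - 84.36 = 2.1750
|e| = 2.1750
ratio = |e| / MPE = 2.1750 / 3.07
ratio = 0.7085

0.7085


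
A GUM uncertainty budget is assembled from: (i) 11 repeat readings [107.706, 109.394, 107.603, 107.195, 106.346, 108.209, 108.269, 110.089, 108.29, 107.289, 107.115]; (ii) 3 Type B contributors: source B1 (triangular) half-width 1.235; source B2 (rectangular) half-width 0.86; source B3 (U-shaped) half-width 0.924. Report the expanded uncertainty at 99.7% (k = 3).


mean = (107.706 + 109.394 + 107.603 + 107.195 + 106.346 + 108.209 + 108.269 + 110.089 + 108.29 + 107.289 + 107.115) / 11 = 107.955
s = sqrt(sum((x - mean)^2)/(n-1)) = 1.0677807
u_A = s / sqrt(n) = 1.0677807 / sqrt(11) = 0.32194799
u_B1 = 1.235 / sqrt(6) = 0.50418664
u_B2 = 0.86 / sqrt(3) = 0.49652123
u_B3 = 0.924 / sqrt(2) = 0.65336667
uc = sqrt(0.32194799^2 + 0.50418664^2 + 0.49652123^2 + 0.65336667^2) = 1.0155176
U = k * uc = 3 * 1.0155176
U = 3.0466

3.0466


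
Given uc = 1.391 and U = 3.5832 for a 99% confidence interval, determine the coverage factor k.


k = U / uc
k = 3.5832 / 1.391
k = 2.576

2.576


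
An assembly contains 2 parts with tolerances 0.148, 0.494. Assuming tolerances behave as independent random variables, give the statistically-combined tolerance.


RSS = sqrt(0.148^2 + 0.494^2)
= sqrt(0.26594)
= 0.5157

0.5157


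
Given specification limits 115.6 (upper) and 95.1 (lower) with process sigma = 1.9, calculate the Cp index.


Cp = (USL - LSL) / (6 * sigma)
= (115.6 - 95.1) / (6 * 1.9)
= 20.5000 / 11.4000
= 1.7982

1.7982


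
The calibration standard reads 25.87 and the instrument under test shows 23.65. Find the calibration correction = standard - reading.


Correction = standard - reading
= 25.87 - 23.65
= 2.2200

2.2200


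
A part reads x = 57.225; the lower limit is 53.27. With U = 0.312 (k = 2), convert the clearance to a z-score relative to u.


u = U / k = 0.312 / 2 = 0.156
margin = |LSL - x| = |53.27 - 57.225| = 3.955
z = margin / u = 3.955 / 0.156
z = 25.3526

25.3526


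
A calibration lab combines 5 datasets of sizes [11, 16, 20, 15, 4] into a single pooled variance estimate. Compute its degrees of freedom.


nu = sum_i (n_i - 1)
nu = ((11 - 1) + (16 - 1) + (20 - 1) + (15 - 1) + (4 - 1))
nu = 10 + 15 + 19 + 14 + 3
nu = 61

61


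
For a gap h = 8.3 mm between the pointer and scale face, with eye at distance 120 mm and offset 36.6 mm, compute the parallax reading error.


error = h * offset / d
= 8.3 * 36.6 / 120
= 2.5315

2.5315


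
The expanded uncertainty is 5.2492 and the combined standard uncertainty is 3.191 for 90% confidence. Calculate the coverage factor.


k = U / uc
k = 5.2492 / 3.191
k = 1.645

1.645


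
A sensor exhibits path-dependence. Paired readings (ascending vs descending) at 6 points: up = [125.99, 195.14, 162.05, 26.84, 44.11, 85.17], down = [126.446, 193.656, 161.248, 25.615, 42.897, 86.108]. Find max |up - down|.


|125.99 - 126.446| = 0.4560
|195.14 - 193.656| = 1.4840
|162.05 - 161.248| = 0.8020
|26.84 - 25.615| = 1.2250
|44.11 - 42.897| = 1.2130
|85.17 - 86.108| = 0.9380
hysteresis = max(diffs) = 1.4840

1.4840


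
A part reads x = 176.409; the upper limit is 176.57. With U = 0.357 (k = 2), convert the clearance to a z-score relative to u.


u = U / k = 0.357 / 2 = 0.1785
margin = |USL - x| = |176.57 - 176.409| = 0.161
z = margin / u = 0.161 / 0.1785
z = 0.9020

0.9020


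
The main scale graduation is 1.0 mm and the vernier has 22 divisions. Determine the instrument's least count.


LC = MSD / n_div
= 1.0 / 22
= 0.0455

0.0455


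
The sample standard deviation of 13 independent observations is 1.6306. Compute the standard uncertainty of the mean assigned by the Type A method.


u_A = s / sqrt(n)
u_A = 1.6306 / sqrt(13)
u_A = 1.6306 / 3.6055513
u_A = 0.4522

0.4522


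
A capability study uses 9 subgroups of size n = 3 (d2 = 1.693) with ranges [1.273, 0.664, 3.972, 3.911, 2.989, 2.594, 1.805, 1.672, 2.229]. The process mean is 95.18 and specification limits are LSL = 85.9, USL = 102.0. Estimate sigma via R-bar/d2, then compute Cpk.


R_bar = (1.273 + 0.664 + 3.972 + 3.911 + 2.989 + 2.594 + 1.805 + 1.672 + 2.229) / 9 = 2.3454444
sigma = R_bar / d2 = 2.3454444 / 1.693 = 1.3853777
Cp = (USL - LSL)/(6*sigma) = (102.0 - 85.9)/(6*1.3853777) = 1.9369
Cpu = (102.0 - 95.18)/(3*1.3853777) = 1.6409
Cpl = (95.18 - 85.9)/(3*1.3853777) = 2.2328
Cpk = min(Cpu, Cpl) = 1.6409

1.6409


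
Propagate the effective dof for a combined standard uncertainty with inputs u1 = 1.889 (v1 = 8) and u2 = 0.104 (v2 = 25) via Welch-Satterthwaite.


uc = sqrt(u1^2 + u2^2) = sqrt(1.889^2 + 0.104^2) = 1.8918607
v_eff = uc^4 / (u1^4/v1 + u2^4/v2)
= 1.8918607^4 / (1.889^4/8 + 0.104^4/25)
= 12.810221 / 1.591619
v_eff = 8.0485

8.0485


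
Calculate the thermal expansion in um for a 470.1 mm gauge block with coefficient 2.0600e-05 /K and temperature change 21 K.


dL = L * alpha * dT
= 470.1 * 2.0600e-05 * 21
= 0.2033653 mm
dL_um = 0.2033653 * 1000 = 203.3653 um

203.3653


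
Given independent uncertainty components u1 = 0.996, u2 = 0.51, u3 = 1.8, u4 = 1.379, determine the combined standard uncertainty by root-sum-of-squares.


uc = sqrt(0.996^2 + 0.51^2 + 1.8^2 + 1.379^2)
uc = sqrt(6.393757)
uc = 2.5286

2.5286


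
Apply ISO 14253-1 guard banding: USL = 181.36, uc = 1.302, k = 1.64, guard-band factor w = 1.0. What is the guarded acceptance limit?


U = k * uc = 1.64 * 1.302 = 2.13528
guard band g = w * U = 1.0 * 2.13528 = 2.13528
AL = USL - g = 181.36 - 2.13528
AL = 179.2247

179.2247


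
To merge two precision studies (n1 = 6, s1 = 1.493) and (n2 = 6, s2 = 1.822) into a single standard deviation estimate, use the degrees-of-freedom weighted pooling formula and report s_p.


s_p = sqrt(((n1-1)*s1^2 + (n2-1)*s2^2) / (n1+n2-2))
numerator = (6-1)*1.493^2 + (6-1)*1.822^2 = 11.145245 + 16.59842 = 27.743665
denominator = 6 + 6 - 2 = 10
s_p^2 = 27.743665 / 10 = 2.7743665
s_p = sqrt(2.7743665) = 1.6656

1.6656


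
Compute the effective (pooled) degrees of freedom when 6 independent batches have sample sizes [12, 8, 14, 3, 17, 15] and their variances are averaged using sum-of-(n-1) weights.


nu = sum_i (n_i - 1)
nu = ((12 - 1) + (8 - 1) + (14 - 1) + (3 - 1) + (17 - 1) + (15 - 1))
nu = 11 + 7 + 13 + 2 + 16 + 14
nu = 63

63


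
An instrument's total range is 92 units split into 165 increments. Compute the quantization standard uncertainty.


resolution = range / divisions
resolution = 92 / 165 = 0.55757576
u_res = resolution / (2*sqrt(3))
u_res = 0.55757576 / 3.4641016
u_res = 0.1610

0.1610


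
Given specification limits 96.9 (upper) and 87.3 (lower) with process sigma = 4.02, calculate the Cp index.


Cp = (USL - LSL) / (6 * sigma)
= (96.9 - 87.3) / (6 * 4.02)
= 9.6000 / 24.1200
= 0.3980

0.3980


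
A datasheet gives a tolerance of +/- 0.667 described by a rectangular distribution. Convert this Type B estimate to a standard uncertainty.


u_B = half_width / sqrt(3)
u_B = 0.667 / 1.7320508
u_B = 0.3851

0.3851


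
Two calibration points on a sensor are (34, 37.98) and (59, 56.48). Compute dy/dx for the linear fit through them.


slope = (y2 - y1) / (x2 - x1)
= (56.48 - 37.98) / (59 - 34)
= 18.5000 / 25
= 0.7400

0.7400


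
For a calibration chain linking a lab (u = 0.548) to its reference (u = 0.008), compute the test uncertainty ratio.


TUR = u_lab / u_ref
= 0.548 / 0.008
= 68.5000

68.5000


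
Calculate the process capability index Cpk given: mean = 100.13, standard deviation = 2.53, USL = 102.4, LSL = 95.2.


Cpu = (USL - mean) / (3*sigma) = (102.4 - 100.13) / (3*2.53) = 0.2991
Cpl = (mean - LSL) / (3*sigma) = (100.13 - 95.2) / (3*2.53) = 0.6495
Cpk = min(Cpu, Cpl) = 0.2991

0.2991


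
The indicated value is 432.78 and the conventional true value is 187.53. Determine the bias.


Systematic error = measured - true
= 432.78 - 187.53
= 245.2500

245.2500


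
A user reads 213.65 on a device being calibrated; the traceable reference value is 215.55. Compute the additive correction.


Correction = standard - reading
= 215.55 - 213.65
= 1.9000

1.9000


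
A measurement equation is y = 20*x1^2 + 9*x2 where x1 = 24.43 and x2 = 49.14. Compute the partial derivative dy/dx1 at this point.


y = 20*x1^2 + 9*x2
dy/dx1 = 2*20*x1
Evaluate at x1 = 24.43: c1 = 40 * 24.43
c1 = 977.2000

977.2000


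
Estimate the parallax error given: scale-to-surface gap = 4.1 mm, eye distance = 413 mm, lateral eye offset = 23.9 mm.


error = h * offset / d
= 4.1 * 23.9 / 413
= 0.2373

0.2373


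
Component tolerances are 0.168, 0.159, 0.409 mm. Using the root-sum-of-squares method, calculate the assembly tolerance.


RSS = sqrt(0.168^2 + 0.159^2 + 0.409^2)
= sqrt(0.220786)
= 0.4699

0.4699


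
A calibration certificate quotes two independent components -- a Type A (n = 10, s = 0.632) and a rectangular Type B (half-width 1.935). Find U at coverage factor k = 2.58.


u_A = s / sqrt(n) = 0.632 / sqrt(10) = 0.19985595
u_B = half_width / sqrt(3) = 1.935 / sqrt(3) = 1.1171728
uc = sqrt(u_A^2 + u_B^2) = sqrt(0.19985595^2 + 1.1171728^2) = 1.1349086
U = k * uc = 2.58 * 1.1349086
U = 2.9281

2.9281


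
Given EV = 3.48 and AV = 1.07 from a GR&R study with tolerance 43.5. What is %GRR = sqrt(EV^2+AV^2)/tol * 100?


GRR = sqrt(EV^2 + AV^2) = sqrt(3.48^2 + 1.07^2) = 3.6407829
%GRR = GRR / tol * 100 = 3.6407829 / 43.5 * 100
%GRR = 8.3696

8.3696


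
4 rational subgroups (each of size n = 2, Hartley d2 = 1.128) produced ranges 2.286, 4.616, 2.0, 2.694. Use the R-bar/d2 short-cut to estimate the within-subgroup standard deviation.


R_bar = (2.286 + 4.616 + 2.0 + 2.694) / 4
R_bar = 11.596 / 4 = 2.899
sigma_hat = R_bar / d2 = 2.899 / 1.128 = 2.5700

2.5700


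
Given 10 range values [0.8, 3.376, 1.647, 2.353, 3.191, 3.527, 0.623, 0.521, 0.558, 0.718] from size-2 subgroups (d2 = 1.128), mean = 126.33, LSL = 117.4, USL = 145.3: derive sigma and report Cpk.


R_bar = (0.8 + 3.376 + 1.647 + 2.353 + 3.191 + 3.527 + 0.623 + 0.521 + 0.558 + 0.718) / 10 = 1.7314
sigma = R_bar / d2 = 1.7314 / 1.128 = 1.5349291
Cp = (USL - LSL)/(6*sigma) = (145.3 - 117.4)/(6*1.5349291) = 3.0295
Cpu = (145.3 - 126.33)/(3*1.5349291) = 4.1196
Cpl = (126.33 - 117.4)/(3*1.5349291) = 1.9393
Cpk = min(Cpu, Cpl) = 1.9393

1.9393


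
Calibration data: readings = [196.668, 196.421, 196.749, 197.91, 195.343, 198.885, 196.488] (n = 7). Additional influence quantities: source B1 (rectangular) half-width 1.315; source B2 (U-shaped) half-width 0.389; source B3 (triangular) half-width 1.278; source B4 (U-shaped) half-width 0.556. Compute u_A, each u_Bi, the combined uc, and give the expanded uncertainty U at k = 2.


mean = (196.668 + 196.421 + 196.749 + 197.91 + 195.343 + 198.885 + 196.488) / 7 = 196.9234286
s = sqrt(sum((x - mean)^2)/(n-1)) = 1.1443005
u_A = s / sqrt(n) = 1.1443005 / sqrt(7) = 0.43250494
u_B1 = 1.315 / sqrt(3) = 0.7592156
u_B2 = 0.389 / sqrt(2) = 0.27506454
u_B3 = 1.278 / sqrt(6) = 0.52174132
u_B4 = 0.556 / sqrt(2) = 0.39315137
uc = sqrt(0.43250494^2 + 0.7592156^2 + 0.27506454^2 + 0.52174132^2 + 0.39315137^2) = 1.1251273
U = k * uc = 2 * 1.1251273
U = 2.2503

2.2503


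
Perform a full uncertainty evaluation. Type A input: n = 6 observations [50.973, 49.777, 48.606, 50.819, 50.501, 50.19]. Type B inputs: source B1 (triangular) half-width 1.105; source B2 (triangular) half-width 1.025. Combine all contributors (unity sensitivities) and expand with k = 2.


mean = (50.973 + 49.777 + 48.606 + 50.819 + 50.501 + 50.19) / 6 = 50.14433333
s = sqrt(sum((x - mean)^2)/(n-1)) = 0.86862689
u_A = s / sqrt(n) = 0.86862689 / sqrt(6) = 0.35461544
u_B1 = 1.105 / sqrt(6) = 0.45111436
u_B2 = 1.025 / sqrt(6) = 0.4184545
uc = sqrt(0.35461544^2 + 0.45111436^2 + 0.4184545^2) = 0.71018339
U = k * uc = 2 * 0.71018339
U = 1.4204

1.4204


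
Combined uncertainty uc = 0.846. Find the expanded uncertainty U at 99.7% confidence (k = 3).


U = k * uc
U = 3 * 0.846
U = 2.5380

2.5380


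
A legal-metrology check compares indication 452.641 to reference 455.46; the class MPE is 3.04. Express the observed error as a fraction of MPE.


e = indication - reference = 452.641 - 455.46 = -2.8190
|e| = 2.8190
ratio = |e| / MPE = 2.8190 / 3.04
ratio = 0.9273

0.9273


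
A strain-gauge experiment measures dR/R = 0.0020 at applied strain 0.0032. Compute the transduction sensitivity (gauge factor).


GF = (dR/R) / epsilon
= 0.0020 / 0.0032
= 0.6250

0.6250


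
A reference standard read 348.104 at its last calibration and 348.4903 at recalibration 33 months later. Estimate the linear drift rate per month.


rate = (v2 - v1) / months
= (348.4903 - 348.104) / 33
= 0.3863 / 33
= 0.0117

0.0117


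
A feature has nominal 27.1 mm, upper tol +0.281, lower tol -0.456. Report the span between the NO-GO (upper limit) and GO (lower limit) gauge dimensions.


GO = nominal - lower_tol (smallest hole = maximum material condition)
GO = 27.1 - 0.456 = 26.644
NO-GO = nominal + upper_tol (largest hole = least material condition)
NO-GO = 27.1 + 0.281 = 27.381
spread = NO-GO - GO = 27.381 - 26.644 = 0.7370

0.7370


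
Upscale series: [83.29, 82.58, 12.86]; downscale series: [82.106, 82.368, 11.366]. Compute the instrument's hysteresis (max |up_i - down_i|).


|83.29 - 82.106| = 1.1840
|82.58 - 82.368| = 0.2120
|12.86 - 11.366| = 1.4940
hysteresis = max(diffs) = 1.4940

1.4940


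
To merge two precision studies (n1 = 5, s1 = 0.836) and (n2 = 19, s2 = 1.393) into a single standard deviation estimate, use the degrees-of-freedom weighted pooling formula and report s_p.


s_p = sqrt(((n1-1)*s1^2 + (n2-1)*s2^2) / (n1+n2-2))
numerator = (5-1)*0.836^2 + (19-1)*1.393^2 = 2.795584 + 34.928082 = 37.723666
denominator = 5 + 19 - 2 = 22
s_p^2 = 37.723666 / 22 = 1.7147121
s_p = sqrt(1.7147121) = 1.3095

1.3095


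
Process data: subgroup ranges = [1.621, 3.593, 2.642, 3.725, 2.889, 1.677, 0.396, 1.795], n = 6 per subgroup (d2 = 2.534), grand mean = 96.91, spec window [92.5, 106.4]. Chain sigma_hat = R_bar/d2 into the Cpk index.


R_bar = (1.621 + 3.593 + 2.642 + 3.725 + 2.889 + 1.677 + 0.396 + 1.795) / 8 = 2.29225
sigma = R_bar / d2 = 2.29225 / 2.534 = 0.90459747
Cp = (USL - LSL)/(6*sigma) = (106.4 - 92.5)/(6*0.90459747) = 2.5610
Cpu = (106.4 - 96.91)/(3*0.90459747) = 3.4970
Cpl = (96.91 - 92.5)/(3*0.90459747) = 1.6250
Cpk = min(Cpu, Cpl) = 1.6250

1.6250


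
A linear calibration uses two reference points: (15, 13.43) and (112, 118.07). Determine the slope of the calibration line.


slope = (y2 - y1) / (x2 - x1)
= (118.07 - 13.43) / (112 - 15)
= 104.6400 / 97
= 1.0788

1.0788


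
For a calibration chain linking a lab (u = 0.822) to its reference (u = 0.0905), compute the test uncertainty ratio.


TUR = u_lab / u_ref
= 0.822 / 0.0905
= 9.0829

9.0829


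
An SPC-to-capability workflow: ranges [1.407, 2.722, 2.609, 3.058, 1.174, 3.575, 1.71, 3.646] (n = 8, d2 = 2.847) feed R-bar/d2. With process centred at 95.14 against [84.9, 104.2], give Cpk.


R_bar = (1.407 + 2.722 + 2.609 + 3.058 + 1.174 + 3.575 + 1.71 + 3.646) / 8 = 2.487625
sigma = R_bar / d2 = 2.487625 / 2.847 = 0.87377064
Cp = (USL - LSL)/(6*sigma) = (104.2 - 84.9)/(6*0.87377064) = 3.6814
Cpu = (104.2 - 95.14)/(3*0.87377064) = 3.4563
Cpl = (95.14 - 84.9)/(3*0.87377064) = 3.9064
Cpk = min(Cpu, Cpl) = 3.4563

3.4563


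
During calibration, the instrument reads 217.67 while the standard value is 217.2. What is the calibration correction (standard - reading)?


Correction = standard - reading
= 217.2 - 217.67
= -0.4700

-0.4700
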